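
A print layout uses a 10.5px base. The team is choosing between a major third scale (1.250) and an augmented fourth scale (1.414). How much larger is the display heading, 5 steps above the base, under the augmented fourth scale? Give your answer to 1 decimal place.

27.3px

Major third: 10.5 × 1.250⁵ = 32.043px
Augmented fourth: 10.5 × 1.414⁵ = 59.352px
Difference: 59.352 − 32.043 = 27.309px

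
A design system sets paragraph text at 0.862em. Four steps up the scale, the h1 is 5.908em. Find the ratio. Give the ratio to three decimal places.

1.618

The ratio satisfies 0.862 × r⁴ = 5.908, so r = (5.908 / 0.862)^(1/4).
r = 6.8538^(1/4) ≈ 1.6180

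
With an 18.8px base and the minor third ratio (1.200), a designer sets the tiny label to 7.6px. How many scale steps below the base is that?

1.200ⁿ = 18.8 / 7.6 = 2.4737
n = ln(2.4737) / ln(1.200) = 0.9057 / 0.1823 ≈ 4.97

5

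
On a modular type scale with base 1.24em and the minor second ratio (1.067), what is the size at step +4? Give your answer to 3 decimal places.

1.24 × 1.067⁴ = 1.24 × 1.29616 ≈ 1.607

1.607em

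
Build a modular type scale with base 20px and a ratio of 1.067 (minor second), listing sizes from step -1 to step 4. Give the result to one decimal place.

Step -1: 20.0 ÷ 1.067 = 18.7
Step 0: 20px
Step 1: 20.0 × 1.067 = 21.3
Step 2: 20.0 × 1.067² = 22.8
Step 3: 20.0 × 1.067³ = 24.3
Step 4: 20.0 × 1.067⁴ = 25.9

18.7px, 20.0px, 21.3px, 22.8px, 24.3px, 25.9px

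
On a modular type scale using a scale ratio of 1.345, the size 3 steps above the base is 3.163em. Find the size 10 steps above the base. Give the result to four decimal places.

25.1858em

The gap is 10 − (3) = 7 steps, so the factor is 1.345^7.
3.163 × 1.345⁷ = 3.163 × 7.96262 ≈ 25.1858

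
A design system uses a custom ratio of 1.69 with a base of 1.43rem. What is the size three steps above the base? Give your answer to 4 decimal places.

1.43 × 1.69³ = 1.43 × 4.82681 ≈ 6.9023

6.9023rem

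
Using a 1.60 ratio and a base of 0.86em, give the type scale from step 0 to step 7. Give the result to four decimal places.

0.8600em, 1.3760em, 2.2016em, 3.5226em, 5.6361em, 9.0178em, 14.4284em, 23.0854em

Step 0: 0.86em
Step 1: 0.86 × 1.60 = 1.3760
Step 2: 0.86 × 1.60² = 2.2016
Step 3: 0.86 × 1.60³ = 3.5226
Step 4: 0.86 × 1.60⁴ = 5.6361
Step 5: 0.86 × 1.60⁵ = 9.0178
Step 6: 0.86 × 1.60⁶ = 14.4284
Step 7: 0.86 × 1.60⁷ = 23.0854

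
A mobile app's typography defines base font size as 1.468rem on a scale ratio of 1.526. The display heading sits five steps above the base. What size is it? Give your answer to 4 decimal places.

12.1478rem

A modular type scale is a geometric sequence: sizeₙ = base × rⁿ.
1.468 × 1.526⁵ = 1.468 × 8.27509 ≈ 12.1478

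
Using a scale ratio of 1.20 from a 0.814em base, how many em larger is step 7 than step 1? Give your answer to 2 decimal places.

Step 1: 0.814 × 1.20 = 0.9768em
Step 7: 0.814 × 1.20⁷ = 2.9167em
Difference: 2.9167 − 0.9768 = 1.9399em

1.94em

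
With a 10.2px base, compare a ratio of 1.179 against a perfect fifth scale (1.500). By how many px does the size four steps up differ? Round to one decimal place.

31.9px

At 1.179: 10.2 × 1.179⁴ = 19.709px
Perfect fifth: 10.2 × 1.500⁴ = 51.637px
Difference: 51.637 − 19.709 = 31.928px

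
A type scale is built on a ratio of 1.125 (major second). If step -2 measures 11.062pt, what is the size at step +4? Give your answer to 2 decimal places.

22.43pt

The gap is 4 − (-2) = 6 steps, so the factor is 1.125^6.
11.062 × 1.125⁶ = 11.062 × 2.02729 ≈ 22.426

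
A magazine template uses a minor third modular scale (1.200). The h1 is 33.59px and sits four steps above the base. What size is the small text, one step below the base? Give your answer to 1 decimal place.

The gap is -1 − (4) = -5 steps, so the factor is 1.200^-5.
33.59 ÷ 1.200⁵ = 33.59 ÷ 2.48832 ≈ 13.499

13.5px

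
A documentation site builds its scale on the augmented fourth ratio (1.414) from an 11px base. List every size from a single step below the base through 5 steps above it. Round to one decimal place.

7.8px, 11.0px, 15.6px, 22.0px, 31.1px, 44.0px, 62.2px

Step -1: 11.0 ÷ 1.414 = 7.8
Step 0: 11px
Step 1: 11.0 × 1.414 = 15.6
Step 2: 11.0 × 1.414² = 22.0
Step 3: 11.0 × 1.414³ = 31.1
Step 4: 11.0 × 1.414⁴ = 44.0
Step 5: 11.0 × 1.414⁵ = 62.2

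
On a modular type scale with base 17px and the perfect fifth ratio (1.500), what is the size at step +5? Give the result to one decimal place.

17.0 × 1.500⁵ = 17.0 × 7.59375 ≈ 129.09

129.1px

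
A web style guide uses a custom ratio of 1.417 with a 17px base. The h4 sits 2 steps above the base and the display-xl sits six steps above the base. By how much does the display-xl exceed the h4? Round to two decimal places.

103.48px

Step 2: 17.0 × 1.417² = 34.1341px
Step 6: 17.0 × 1.417⁶ = 137.6157px
Difference: 137.6157 − 34.1341 = 103.4816px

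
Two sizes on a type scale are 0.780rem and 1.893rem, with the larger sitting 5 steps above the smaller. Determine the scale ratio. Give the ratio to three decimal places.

1.194

r⁵ = 1.893 / 0.780, so r = (1.893/0.780)^(1/5).
r = 2.4269^(1/5) ≈ 1.1940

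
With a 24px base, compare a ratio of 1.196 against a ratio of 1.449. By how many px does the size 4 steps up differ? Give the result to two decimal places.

At 1.196: 24.0 × 1.196⁴ = 49.1062px
At 1.449: 24.0 × 1.449⁴ = 105.7998px
Difference: 105.7998 − 49.1062 = 56.6936px

56.69px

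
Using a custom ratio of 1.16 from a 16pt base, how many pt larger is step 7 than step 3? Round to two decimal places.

Step 3: 16.0 × 1.16³ = 24.9743pt
Step 7: 16.0 × 1.16⁷ = 45.2195pt
Difference: 45.2195 − 24.9743 = 20.2452pt

20.25pt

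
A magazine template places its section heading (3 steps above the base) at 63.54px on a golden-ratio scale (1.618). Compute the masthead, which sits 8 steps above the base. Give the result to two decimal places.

704.60px

63.54 × 1.618⁵ = 63.54 × 11.08901 ≈ 704.595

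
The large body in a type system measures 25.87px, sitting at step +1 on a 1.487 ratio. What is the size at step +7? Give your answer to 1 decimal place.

279.7px

25.87 × 1.487⁶ = 25.87 × 10.81100 ≈ 279.681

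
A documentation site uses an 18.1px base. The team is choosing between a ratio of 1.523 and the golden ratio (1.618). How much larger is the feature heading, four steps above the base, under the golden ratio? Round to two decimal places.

26.67px

At 1.523: 18.1 × 1.523⁴ = 97.3819px
Golden ratio: 18.1 × 1.618⁴ = 124.0488px
Difference: 124.0488 − 97.3819 = 26.6669px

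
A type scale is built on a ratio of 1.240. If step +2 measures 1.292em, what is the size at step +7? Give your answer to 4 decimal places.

3.7877em

1.292 × 1.240⁵ = 1.292 × 2.93163 ≈ 3.7877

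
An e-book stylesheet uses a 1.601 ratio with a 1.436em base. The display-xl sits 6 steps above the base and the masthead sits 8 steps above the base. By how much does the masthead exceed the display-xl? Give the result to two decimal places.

Step 6: 1.436 × 1.601⁶ = 24.1826em
Step 8: 1.436 × 1.601⁸ = 61.9848em
Difference: 61.9848 − 24.1826 = 37.8022em

37.80em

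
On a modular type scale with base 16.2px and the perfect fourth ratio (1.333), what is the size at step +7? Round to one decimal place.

Every step multiplies by the scale ratio.
16.2 × 1.333⁷ = 16.2 × 7.47844 ≈ 121.15

121.2px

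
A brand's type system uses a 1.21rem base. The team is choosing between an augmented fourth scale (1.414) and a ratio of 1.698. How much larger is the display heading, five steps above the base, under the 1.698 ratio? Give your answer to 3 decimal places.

Augmented fourth: 1.21 × 1.414⁵ = 6.83963rem
At 1.698: 1.21 × 1.698⁵ = 17.07945rem
Difference: 17.07945 − 6.83963 = 10.23982rem

10.240rem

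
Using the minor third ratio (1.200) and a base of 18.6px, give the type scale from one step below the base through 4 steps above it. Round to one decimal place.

15.5px, 18.6px, 22.3px, 26.8px, 32.1px, 38.6px

Step -1: 18.6 ÷ 1.200 = 15.5
Step 0: 18.6px
Step 1: 18.6 × 1.200 = 22.3
Step 2: 18.6 × 1.200² = 26.8
Step 3: 18.6 × 1.200³ = 32.1
Step 4: 18.6 × 1.200⁴ = 38.6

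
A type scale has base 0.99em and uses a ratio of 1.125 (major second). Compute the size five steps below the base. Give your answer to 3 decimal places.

0.549em

A modular type scale is a geometric sequence: sizeₙ = base × rⁿ.
0.99 ÷ 1.125⁵ = 0.99 ÷ 1.80203 ≈ 0.549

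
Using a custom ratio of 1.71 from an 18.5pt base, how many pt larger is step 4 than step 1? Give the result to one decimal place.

Step 1: 18.5 × 1.71 = 31.635pt
Step 4: 18.5 × 1.71⁴ = 158.182pt
Difference: 158.182 − 31.635 = 126.547pt

126.5pt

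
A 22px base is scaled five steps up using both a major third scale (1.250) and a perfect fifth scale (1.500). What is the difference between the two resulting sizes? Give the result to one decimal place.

99.9px

Major third: 22.0 × 1.250⁵ = 67.139px
Perfect fifth: 22.0 × 1.500⁵ = 167.062px
Difference: 167.062 − 67.139 = 99.923px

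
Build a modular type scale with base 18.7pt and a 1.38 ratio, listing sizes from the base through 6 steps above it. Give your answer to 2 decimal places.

18.70pt, 25.81pt, 35.61pt, 49.14pt, 67.82pt, 93.59pt, 129.16pt

Step 0: 18.7pt
Step 1: 18.7 × 1.38 = 25.81
Step 2: 18.7 × 1.38² = 35.61
Step 3: 18.7 × 1.38³ = 49.14
Step 4: 18.7 × 1.38⁴ = 67.82
Step 5: 18.7 × 1.38⁵ = 93.59
Step 6: 18.7 × 1.38⁶ = 129.16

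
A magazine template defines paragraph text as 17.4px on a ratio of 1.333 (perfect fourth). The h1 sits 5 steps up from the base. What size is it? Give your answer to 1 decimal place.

17.4 × 1.333⁵ = 17.4 × 4.20873 ≈ 73.23

73.2px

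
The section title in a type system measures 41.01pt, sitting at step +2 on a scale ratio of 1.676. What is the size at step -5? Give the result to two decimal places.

41.01 ÷ 1.676⁷ = 41.01 ÷ 37.14652 ≈ 1.104

1.10pt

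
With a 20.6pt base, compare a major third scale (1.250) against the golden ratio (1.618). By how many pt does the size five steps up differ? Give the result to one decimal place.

Major third: 20.6 × 1.250⁵ = 62.866pt
Golden ratio: 20.6 × 1.618⁵ = 228.434pt
Difference: 228.434 − 62.866 = 165.568pt

165.6pt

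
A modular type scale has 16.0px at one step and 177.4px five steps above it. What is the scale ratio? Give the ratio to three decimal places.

The ratio satisfies 16.0 × r⁵ = 177.4, so r = (177.4 / 16.0)^(1/5).
r = 11.0875^(1/5) ≈ 1.6180

1.618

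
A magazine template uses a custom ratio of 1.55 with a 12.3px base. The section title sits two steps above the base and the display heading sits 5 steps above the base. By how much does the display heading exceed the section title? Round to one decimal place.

Step 2: 12.3 × 1.55² = 29.551px
Step 5: 12.3 × 1.55⁵ = 110.043px
Difference: 110.043 − 29.551 = 80.492px

80.5px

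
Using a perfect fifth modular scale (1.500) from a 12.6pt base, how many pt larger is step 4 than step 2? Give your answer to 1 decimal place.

Step 2: 12.6 × 1.500² = 28.350pt
Step 4: 12.6 × 1.500⁴ = 63.788pt
Difference: 63.788 − 28.350 = 35.438pt

35.4pt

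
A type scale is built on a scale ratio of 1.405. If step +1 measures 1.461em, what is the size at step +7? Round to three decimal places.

11.238em

The gap is 7 − (1) = 6 steps, so the factor is 1.405^6.
1.461 × 1.405⁶ = 1.461 × 7.69233 ≈ 11.238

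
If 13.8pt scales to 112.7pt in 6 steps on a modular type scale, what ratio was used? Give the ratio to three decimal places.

1.419

r⁶ = 112.7 / 13.8, so r = (112.7/13.8)^(1/6).
r = 8.1667^(1/6) ≈ 1.4191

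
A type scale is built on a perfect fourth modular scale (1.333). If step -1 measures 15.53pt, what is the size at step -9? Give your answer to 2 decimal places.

1.56pt

15.53 ÷ 1.333⁸ = 15.53 ÷ 9.96876 ≈ 1.558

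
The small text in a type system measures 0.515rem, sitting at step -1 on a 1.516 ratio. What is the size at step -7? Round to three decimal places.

The gap is -7 − (-1) = -6 steps, so the factor is 1.516^-6.
0.515 ÷ 1.516⁶ = 0.515 ÷ 12.13934 ≈ 0.042

0.042rem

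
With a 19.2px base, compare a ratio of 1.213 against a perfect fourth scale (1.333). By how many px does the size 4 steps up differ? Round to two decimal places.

19.05px

At 1.213: 19.2 × 1.213⁴ = 41.5666px
Perfect fourth: 19.2 × 1.333⁴ = 60.6208px
Difference: 60.6208 − 41.5666 = 19.0542px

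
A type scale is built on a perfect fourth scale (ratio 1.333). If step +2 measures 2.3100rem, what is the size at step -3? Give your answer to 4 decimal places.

The gap is -3 − (2) = -5 steps, so the factor is 1.333^-5.
2.3100 ÷ 1.333⁵ = 2.3100 ÷ 4.20873 ≈ 0.5489

0.5489rem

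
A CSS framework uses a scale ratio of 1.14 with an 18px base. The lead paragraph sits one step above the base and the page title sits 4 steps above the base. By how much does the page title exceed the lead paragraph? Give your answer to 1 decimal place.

Step 1: 18.0 × 1.14 = 20.520px
Step 4: 18.0 × 1.14⁴ = 30.401px
Difference: 30.401 − 20.520 = 9.881px

9.9px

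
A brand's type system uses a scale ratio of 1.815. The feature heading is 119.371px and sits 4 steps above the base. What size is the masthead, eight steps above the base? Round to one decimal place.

1295.4px

Moving from step +4 to step +8 is 4 steps up, so multiply by r⁴.
119.371 × 1.815⁴ = 119.371 × 10.85192 ≈ 1295.404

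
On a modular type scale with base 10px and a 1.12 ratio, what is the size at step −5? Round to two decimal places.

Every step multiplies by the scale ratio.
10.0 ÷ 1.12⁵ = 10.0 ÷ 1.76234 ≈ 5.67

5.67px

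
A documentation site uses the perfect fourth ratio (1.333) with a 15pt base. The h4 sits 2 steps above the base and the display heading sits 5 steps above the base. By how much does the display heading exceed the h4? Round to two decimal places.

Step 2: 15.0 × 1.333² = 26.6533pt
Step 5: 15.0 × 1.333⁵ = 63.1309pt
Difference: 63.1309 − 26.6533 = 36.4776pt

36.48pt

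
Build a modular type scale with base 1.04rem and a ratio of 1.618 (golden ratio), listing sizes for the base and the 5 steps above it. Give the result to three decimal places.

1.040rem, 1.683rem, 2.723rem, 4.405rem, 7.128rem, 11.533rem

Step 0: 1.04rem
Step 1: 1.04 × 1.618 = 1.683
Step 2: 1.04 × 1.618² = 2.723
Step 3: 1.04 × 1.618³ = 4.405
Step 4: 1.04 × 1.618⁴ = 7.128
Step 5: 1.04 × 1.618⁵ = 11.533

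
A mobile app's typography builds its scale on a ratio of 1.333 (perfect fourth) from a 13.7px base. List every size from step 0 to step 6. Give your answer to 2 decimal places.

13.70px, 18.26px, 24.34px, 32.45px, 43.26px, 57.66px, 76.86px

Step 0: 13.7px
Step 1: 13.7 × 1.333 = 18.26
Step 2: 13.7 × 1.333² = 24.34
Step 3: 13.7 × 1.333³ = 32.45
Step 4: 13.7 × 1.333⁴ = 43.26
Step 5: 13.7 × 1.333⁵ = 57.66
Step 6: 13.7 × 1.333⁶ = 76.86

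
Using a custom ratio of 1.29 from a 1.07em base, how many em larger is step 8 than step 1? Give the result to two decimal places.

6.83em

Step 1: 1.07 × 1.29 = 1.3803em
Step 8: 1.07 × 1.29⁸ = 8.2054em
Difference: 8.2054 − 1.3803 = 6.8251em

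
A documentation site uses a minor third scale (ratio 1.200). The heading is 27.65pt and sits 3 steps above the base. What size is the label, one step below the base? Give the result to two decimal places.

27.65 ÷ 1.200⁴ = 27.65 ÷ 2.07360 ≈ 13.334

13.33pt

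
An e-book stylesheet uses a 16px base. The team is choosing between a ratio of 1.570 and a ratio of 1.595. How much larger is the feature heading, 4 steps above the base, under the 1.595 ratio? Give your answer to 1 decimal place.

6.3px

At 1.570: 16.0 × 1.570⁴ = 97.212px
At 1.595: 16.0 × 1.595⁴ = 103.553px
Difference: 103.553 − 97.212 = 6.341px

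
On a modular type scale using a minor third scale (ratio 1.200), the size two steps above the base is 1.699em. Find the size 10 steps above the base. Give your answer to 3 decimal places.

The gap is 10 − (2) = 8 steps, so the factor is 1.200^8.
1.699 × 1.200⁸ = 1.699 × 4.29982 ≈ 7.305

7.305em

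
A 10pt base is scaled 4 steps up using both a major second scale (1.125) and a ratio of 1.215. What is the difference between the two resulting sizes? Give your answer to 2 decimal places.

Major second: 10.0 × 1.125⁴ = 16.0181pt
At 1.215: 10.0 × 1.215⁴ = 21.7924pt
Difference: 21.7924 − 16.0181 = 5.7743pt

5.77pt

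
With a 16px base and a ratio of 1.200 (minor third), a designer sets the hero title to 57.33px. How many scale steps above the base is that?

1.200ⁿ = 57.33 / 16 = 3.5831
n = ln(3.5831) / ln(1.200) = 1.2762 / 0.1823 ≈ 7.00

7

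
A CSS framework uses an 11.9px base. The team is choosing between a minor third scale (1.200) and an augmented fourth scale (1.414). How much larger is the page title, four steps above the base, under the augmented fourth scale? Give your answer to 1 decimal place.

Minor third: 11.9 × 1.200⁴ = 24.676px
Augmented fourth: 11.9 × 1.414⁴ = 47.571px
Difference: 47.571 − 24.676 = 22.895px

22.9px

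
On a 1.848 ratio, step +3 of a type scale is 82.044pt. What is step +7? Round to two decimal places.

956.87pt

82.044 × 1.848⁴ = 82.044 × 11.66294 ≈ 956.874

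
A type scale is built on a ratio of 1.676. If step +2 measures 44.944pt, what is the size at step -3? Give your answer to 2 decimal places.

3.40pt

The gap is -3 − (2) = -5 steps, so the factor is 1.676^-5.
44.944 ÷ 1.676⁵ = 44.944 ÷ 13.22422 ≈ 3.399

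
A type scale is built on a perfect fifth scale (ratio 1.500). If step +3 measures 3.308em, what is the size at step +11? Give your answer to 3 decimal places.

3.308 × 1.500⁸ = 3.308 × 25.62891 ≈ 84.780

84.780em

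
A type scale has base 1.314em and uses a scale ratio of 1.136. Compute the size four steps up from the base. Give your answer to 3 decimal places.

A modular type scale is a geometric sequence: sizeₙ = base × rⁿ.
1.314 × 1.136⁴ = 1.314 × 1.66538 ≈ 2.188

2.188em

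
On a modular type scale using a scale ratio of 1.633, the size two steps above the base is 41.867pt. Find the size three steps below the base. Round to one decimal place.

3.6pt

41.867 ÷ 1.633⁵ = 41.867 ÷ 11.61264 ≈ 3.605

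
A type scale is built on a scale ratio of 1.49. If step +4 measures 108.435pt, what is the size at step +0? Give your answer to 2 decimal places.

22.00pt

108.435 ÷ 1.49⁴ = 108.435 ÷ 4.92884 ≈ 22.000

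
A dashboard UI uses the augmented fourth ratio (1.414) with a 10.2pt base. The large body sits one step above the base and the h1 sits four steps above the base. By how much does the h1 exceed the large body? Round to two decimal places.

26.35pt

Step 1: 10.2 × 1.414 = 14.4228pt
Step 4: 10.2 × 1.414⁴ = 40.7754pt
Difference: 40.7754 − 14.4228 = 26.3526pt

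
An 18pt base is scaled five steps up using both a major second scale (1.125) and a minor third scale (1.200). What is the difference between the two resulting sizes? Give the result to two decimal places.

Major second: 18.0 × 1.125⁵ = 32.4366pt
Minor third: 18.0 × 1.200⁵ = 44.7898pt
Difference: 44.7898 − 32.4366 = 12.3532pt

12.35pt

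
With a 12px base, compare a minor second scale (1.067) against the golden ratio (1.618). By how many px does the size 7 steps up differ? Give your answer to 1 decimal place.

329.5px

Minor second: 12.0 × 1.067⁷ = 18.894px
Golden ratio: 12.0 × 1.618⁷ = 348.362px
Difference: 348.362 − 18.894 = 329.468px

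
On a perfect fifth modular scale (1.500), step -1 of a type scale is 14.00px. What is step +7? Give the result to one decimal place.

14.00 × 1.500⁸ = 14.00 × 25.62891 ≈ 358.805

358.8px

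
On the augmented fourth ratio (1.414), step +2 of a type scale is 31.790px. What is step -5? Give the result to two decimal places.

2.81px

31.790 ÷ 1.414⁷ = 31.790 ÷ 11.30175 ≈ 2.813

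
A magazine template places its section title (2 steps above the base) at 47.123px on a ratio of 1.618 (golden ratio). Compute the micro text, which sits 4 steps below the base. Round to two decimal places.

47.123 ÷ 1.618⁶ = 47.123 ÷ 17.94201 ≈ 2.626

2.63px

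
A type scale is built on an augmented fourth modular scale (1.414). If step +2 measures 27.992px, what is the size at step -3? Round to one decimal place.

5.0px

The gap is -3 − (2) = -5 steps, so the factor is 1.414^-5.
27.992 ÷ 1.414⁵ = 27.992 ÷ 5.65258 ≈ 4.952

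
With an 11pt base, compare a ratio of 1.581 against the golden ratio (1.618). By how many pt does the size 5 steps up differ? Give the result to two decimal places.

At 1.581: 11.0 × 1.581⁵ = 108.6556pt
Golden ratio: 11.0 × 1.618⁵ = 121.9791pt
Difference: 121.9791 − 108.6556 = 13.3235pt

13.32pt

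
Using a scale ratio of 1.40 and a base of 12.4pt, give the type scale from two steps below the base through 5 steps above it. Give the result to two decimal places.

6.33pt, 8.86pt, 12.40pt, 17.36pt, 24.30pt, 34.03pt, 47.64pt, 66.69pt

Step -2: 12.4 ÷ 1.40² = 6.33
Step -1: 12.4 ÷ 1.40 = 8.86
Step 0: 12.4pt
Step 1: 12.4 × 1.40 = 17.36
Step 2: 12.4 × 1.40² = 24.30
Step 3: 12.4 × 1.40³ = 34.03
Step 4: 12.4 × 1.40⁴ = 47.64
Step 5: 12.4 × 1.40⁵ = 66.69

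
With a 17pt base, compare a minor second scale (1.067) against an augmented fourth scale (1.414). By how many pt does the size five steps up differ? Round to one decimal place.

Minor second: 17.0 × 1.067⁵ = 23.511pt
Augmented fourth: 17.0 × 1.414⁵ = 96.094pt
Difference: 96.094 − 23.511 = 72.583pt

72.6pt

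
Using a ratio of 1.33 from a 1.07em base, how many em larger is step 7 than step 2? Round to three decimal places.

5.984em

Step 2: 1.07 × 1.33² = 1.89272em
Step 7: 1.07 × 1.33⁷ = 7.87672em
Difference: 7.87672 − 1.89272 = 5.98400em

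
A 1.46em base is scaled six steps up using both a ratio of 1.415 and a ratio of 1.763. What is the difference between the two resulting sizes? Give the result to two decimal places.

At 1.415: 1.46 × 1.415⁶ = 11.7190em
At 1.763: 1.46 × 1.763⁶ = 43.8396em
Difference: 43.8396 − 11.7190 = 32.1206em

32.12em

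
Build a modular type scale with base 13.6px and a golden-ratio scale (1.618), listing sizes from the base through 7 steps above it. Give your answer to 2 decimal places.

13.60px, 22.00px, 35.60px, 57.61px, 93.21px, 150.81px, 244.01px, 394.81px

Step 0: 13.6px
Step 1: 13.6 × 1.618 = 22.00
Step 2: 13.6 × 1.618² = 35.60
Step 3: 13.6 × 1.618³ = 57.61
Step 4: 13.6 × 1.618⁴ = 93.21
Step 5: 13.6 × 1.618⁵ = 150.81
Step 6: 13.6 × 1.618⁶ = 244.01
Step 7: 13.6 × 1.618⁷ = 394.81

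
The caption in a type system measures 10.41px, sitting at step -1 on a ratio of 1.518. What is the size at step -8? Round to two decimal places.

0.56px

Moving from step -1 to step -8 is 7 steps down, so divide by r⁷.
10.41 ÷ 1.518⁷ = 10.41 ÷ 18.57387 ≈ 0.560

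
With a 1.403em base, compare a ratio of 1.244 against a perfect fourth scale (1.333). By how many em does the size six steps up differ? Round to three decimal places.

At 1.244: 1.403 × 1.244⁶ = 5.19972em
Perfect fourth: 1.403 × 1.333⁶ = 7.87116em
Difference: 7.87116 − 5.19972 = 2.67144em

2.671em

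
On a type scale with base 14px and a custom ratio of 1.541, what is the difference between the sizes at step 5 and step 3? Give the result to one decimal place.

70.4px

Step 3: 14.0 × 1.541³ = 51.231px
Step 5: 14.0 × 1.541⁵ = 121.658px
Difference: 121.658 − 51.231 = 70.427px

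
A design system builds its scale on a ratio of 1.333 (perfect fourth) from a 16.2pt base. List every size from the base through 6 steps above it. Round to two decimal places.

Step 0: 16.2pt
Step 1: 16.2 × 1.333 = 21.59
Step 2: 16.2 × 1.333² = 28.79
Step 3: 16.2 × 1.333³ = 38.37
Step 4: 16.2 × 1.333⁴ = 51.15
Step 5: 16.2 × 1.333⁵ = 68.18
Step 6: 16.2 × 1.333⁶ = 90.89

16.20pt, 21.59pt, 28.79pt, 38.37pt, 51.15pt, 68.18pt, 90.89pt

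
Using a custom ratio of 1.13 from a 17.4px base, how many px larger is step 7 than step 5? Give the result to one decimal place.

8.9px

Step 5: 17.4 × 1.13⁵ = 32.058px
Step 7: 17.4 × 1.13⁷ = 40.935px
Difference: 40.935 − 32.058 = 8.877px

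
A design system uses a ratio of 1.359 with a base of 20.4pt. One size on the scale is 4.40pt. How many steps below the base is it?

1.359ⁿ = 20.4 / 4.40 = 4.6364
n = ln(4.6364) / ln(1.359) = 1.5339 / 0.3067 ≈ 5.00

5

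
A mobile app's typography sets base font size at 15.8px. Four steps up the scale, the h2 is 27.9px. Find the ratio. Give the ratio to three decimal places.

The ratio satisfies 15.8 × r⁴ = 27.9, so r = (27.9 / 15.8)^(1/4).
r = 1.7658^(1/4) ≈ 1.1528

1.153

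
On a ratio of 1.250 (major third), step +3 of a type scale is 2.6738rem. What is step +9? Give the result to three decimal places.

The gap is 9 − (3) = 6 steps, so the factor is 1.250^6.
2.6738 × 1.250⁶ = 2.6738 × 3.81470 ≈ 10.200

10.200rem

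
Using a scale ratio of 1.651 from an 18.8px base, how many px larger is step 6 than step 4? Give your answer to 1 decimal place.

Step 4: 18.8 × 1.651⁴ = 139.684px
Step 6: 18.8 × 1.651⁶ = 380.750px
Difference: 380.750 − 139.684 = 241.066px

241.1px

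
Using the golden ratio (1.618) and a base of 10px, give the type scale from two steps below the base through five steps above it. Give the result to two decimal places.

Step -2: 10.0 ÷ 1.618² = 3.82
Step -1: 10.0 ÷ 1.618 = 6.18
Step 0: 10px
Step 1: 10.0 × 1.618 = 16.18
Step 2: 10.0 × 1.618² = 26.18
Step 3: 10.0 × 1.618³ = 42.36
Step 4: 10.0 × 1.618⁴ = 68.54
Step 5: 10.0 × 1.618⁵ = 110.89

3.82px, 6.18px, 10.00px, 16.18px, 26.18px, 42.36px, 68.54px, 110.89px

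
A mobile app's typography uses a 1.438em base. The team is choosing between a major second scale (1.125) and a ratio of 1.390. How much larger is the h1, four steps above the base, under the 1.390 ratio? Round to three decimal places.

Major second: 1.438 × 1.125⁴ = 2.30340em
At 1.390: 1.438 × 1.390⁴ = 5.36807em
Difference: 5.36807 − 2.30340 = 3.06467em

3.065em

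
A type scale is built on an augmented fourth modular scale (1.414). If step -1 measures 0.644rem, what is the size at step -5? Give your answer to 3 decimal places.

0.644 ÷ 1.414⁴ = 0.644 ÷ 3.99758 ≈ 0.161

0.161rem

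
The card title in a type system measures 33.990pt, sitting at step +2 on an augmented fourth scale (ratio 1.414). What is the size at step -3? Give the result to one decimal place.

6.0pt

Moving from step +2 to step -3 is 5 steps down, so divide by r⁵.
33.990 ÷ 1.414⁵ = 33.990 ÷ 5.65258 ≈ 6.013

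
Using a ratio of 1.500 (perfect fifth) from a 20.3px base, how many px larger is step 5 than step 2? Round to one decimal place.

Step 2: 20.3 × 1.500² = 45.675px
Step 5: 20.3 × 1.500⁵ = 154.153px
Difference: 154.153 − 45.675 = 108.478px

108.5px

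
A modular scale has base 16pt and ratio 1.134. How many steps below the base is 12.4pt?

2

1.134ⁿ = 16 / 12.4 = 1.2903
n = ln(1.2903) / ln(1.134) = 0.2549 / 0.1258 ≈ 2.03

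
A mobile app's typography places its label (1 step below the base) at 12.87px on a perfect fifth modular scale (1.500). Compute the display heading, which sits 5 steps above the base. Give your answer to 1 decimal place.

12.87 × 1.500⁶ = 12.87 × 11.39062 ≈ 146.597

146.6px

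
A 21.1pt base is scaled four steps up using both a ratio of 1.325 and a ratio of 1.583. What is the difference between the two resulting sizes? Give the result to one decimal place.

At 1.325: 21.1 × 1.325⁴ = 65.035pt
At 1.583: 21.1 × 1.583⁴ = 132.497pt
Difference: 132.497 − 65.035 = 67.462pt

67.5pt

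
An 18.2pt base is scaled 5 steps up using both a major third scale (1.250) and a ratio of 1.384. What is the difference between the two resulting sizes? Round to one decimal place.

36.9pt

Major third: 18.2 × 1.250⁵ = 55.542pt
At 1.384: 18.2 × 1.384⁵ = 92.417pt
Difference: 92.417 − 55.542 = 36.875pt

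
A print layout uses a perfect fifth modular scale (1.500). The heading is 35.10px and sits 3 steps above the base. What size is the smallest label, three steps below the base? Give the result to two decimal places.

3.08px

Moving from step +3 to step -3 is 6 steps down, so divide by r⁶.
35.10 ÷ 1.500⁶ = 35.10 ÷ 11.39062 ≈ 3.081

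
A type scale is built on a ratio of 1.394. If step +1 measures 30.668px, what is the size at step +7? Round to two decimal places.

The gap is 7 − (1) = 6 steps, so the factor is 1.394^6.
30.668 × 1.394⁶ = 30.668 × 7.33798 ≈ 225.041

225.04px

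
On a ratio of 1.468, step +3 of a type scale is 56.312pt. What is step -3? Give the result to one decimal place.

The gap is -3 − (3) = -6 steps, so the factor is 1.468^-6.
56.312 ÷ 1.468⁶ = 56.312 ÷ 10.00821 ≈ 5.627

5.6pt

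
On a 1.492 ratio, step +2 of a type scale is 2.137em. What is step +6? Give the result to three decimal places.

10.590em

2.137 × 1.492⁴ = 2.137 × 4.95536 ≈ 10.590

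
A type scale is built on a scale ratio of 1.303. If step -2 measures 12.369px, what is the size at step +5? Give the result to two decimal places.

12.369 × 1.303⁷ = 12.369 × 6.37692 ≈ 78.876

78.88px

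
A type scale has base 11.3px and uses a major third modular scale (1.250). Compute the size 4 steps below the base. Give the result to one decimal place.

11.3 ÷ 1.250⁴ = 11.3 ÷ 2.44141 ≈ 4.63

4.6px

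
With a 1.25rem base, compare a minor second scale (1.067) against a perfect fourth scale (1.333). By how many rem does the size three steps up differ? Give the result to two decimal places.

1.44rem

Minor second: 1.25 × 1.067³ = 1.5185rem
Perfect fourth: 1.25 × 1.333³ = 2.9607rem
Difference: 2.9607 − 1.5185 = 1.4422rem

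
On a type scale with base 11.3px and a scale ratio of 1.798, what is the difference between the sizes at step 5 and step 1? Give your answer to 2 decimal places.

Step 1: 11.3 × 1.798 = 20.3174px
Step 5: 11.3 × 1.798⁵ = 212.3376px
Difference: 212.3376 − 20.3174 = 192.0202px

192.02px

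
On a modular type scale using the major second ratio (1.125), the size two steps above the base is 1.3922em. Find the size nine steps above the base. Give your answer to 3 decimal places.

Moving from step +2 to step +9 is 7 steps up, so multiply by r⁷.
1.3922 × 1.125⁷ = 1.3922 × 2.28070 ≈ 3.175

3.175em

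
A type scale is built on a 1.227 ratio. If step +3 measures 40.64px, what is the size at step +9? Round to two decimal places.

138.68px

Moving from step +3 to step +9 is 6 steps up, so multiply by r⁶.
40.64 × 1.227⁶ = 40.64 × 3.41246 ≈ 138.682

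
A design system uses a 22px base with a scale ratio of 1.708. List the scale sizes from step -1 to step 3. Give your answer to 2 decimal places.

12.88px, 22.00px, 37.58px, 64.18px, 109.62px

Step -1: 22.0 ÷ 1.708 = 12.88
Step 0: 22px
Step 1: 22.0 × 1.708 = 37.58
Step 2: 22.0 × 1.708² = 64.18
Step 3: 22.0 × 1.708³ = 109.62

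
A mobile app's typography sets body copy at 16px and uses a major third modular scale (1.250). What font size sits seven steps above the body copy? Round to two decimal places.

76.29px

Every step multiplies by the scale ratio.
16.0 × 1.250⁷ = 16.0 × 4.76837 ≈ 76.29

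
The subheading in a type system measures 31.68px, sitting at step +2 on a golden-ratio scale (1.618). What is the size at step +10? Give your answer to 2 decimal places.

Moving from step +2 to step +10 is 8 steps up, so multiply by r⁸.
31.68 × 1.618⁸ = 31.68 × 46.97082 ≈ 1488.036

1488.04px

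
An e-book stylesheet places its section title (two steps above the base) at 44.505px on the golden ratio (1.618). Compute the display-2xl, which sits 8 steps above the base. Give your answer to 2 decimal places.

798.51px

44.505 × 1.618⁶ = 44.505 × 17.94201 ≈ 798.509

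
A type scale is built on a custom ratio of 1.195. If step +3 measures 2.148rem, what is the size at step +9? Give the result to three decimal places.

6.255rem

The gap is 9 − (3) = 6 steps, so the factor is 1.195^6.
2.148 × 1.195⁶ = 2.148 × 2.91211 ≈ 6.255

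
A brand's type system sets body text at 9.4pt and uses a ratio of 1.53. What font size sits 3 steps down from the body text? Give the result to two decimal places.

2.62pt

9.4 ÷ 1.53³ = 9.4 ÷ 3.58158 ≈ 2.62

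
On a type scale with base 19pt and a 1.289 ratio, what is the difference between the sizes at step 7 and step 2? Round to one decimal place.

80.8pt

Step 2: 19.0 × 1.289² = 31.569pt
Step 7: 19.0 × 1.289⁷ = 112.337pt
Difference: 112.337 − 31.569 = 80.768pt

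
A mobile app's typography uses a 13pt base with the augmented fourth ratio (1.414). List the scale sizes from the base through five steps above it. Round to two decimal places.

Step 0: 13pt
Step 1: 13.0 × 1.414 = 18.38
Step 2: 13.0 × 1.414² = 25.99
Step 3: 13.0 × 1.414³ = 36.75
Step 4: 13.0 × 1.414⁴ = 51.97
Step 5: 13.0 × 1.414⁵ = 73.48

13.00pt, 18.38pt, 25.99pt, 36.75pt, 51.97pt, 73.48pt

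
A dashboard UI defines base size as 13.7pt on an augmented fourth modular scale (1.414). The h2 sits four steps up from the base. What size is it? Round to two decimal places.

13.7 × 1.414⁴ = 13.7 × 3.99758 ≈ 54.77

54.77pt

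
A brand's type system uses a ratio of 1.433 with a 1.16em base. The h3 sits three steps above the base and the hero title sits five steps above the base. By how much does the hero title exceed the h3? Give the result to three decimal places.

Step 3: 1.16 × 1.433³ = 3.41347em
Step 5: 1.16 × 1.433⁵ = 7.00953em
Difference: 7.00953 − 3.41347 = 3.59606em

3.596em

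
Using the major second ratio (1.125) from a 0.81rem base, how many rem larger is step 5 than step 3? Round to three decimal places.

Step 3: 0.81 × 1.125³ = 1.15330rem
Step 5: 0.81 × 1.125⁵ = 1.45965rem
Difference: 1.45965 − 1.15330 = 0.30635rem

0.306rem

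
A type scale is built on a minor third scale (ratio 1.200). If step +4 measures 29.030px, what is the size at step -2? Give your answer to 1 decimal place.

29.030 ÷ 1.200⁶ = 29.030 ÷ 2.98598 ≈ 9.722

9.7px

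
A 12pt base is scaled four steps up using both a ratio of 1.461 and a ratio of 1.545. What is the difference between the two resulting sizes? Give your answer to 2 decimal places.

13.70pt

At 1.461: 12.0 × 1.461⁴ = 54.6742pt
At 1.545: 12.0 × 1.545⁴ = 68.3747pt
Difference: 68.3747 − 54.6742 = 13.7005pt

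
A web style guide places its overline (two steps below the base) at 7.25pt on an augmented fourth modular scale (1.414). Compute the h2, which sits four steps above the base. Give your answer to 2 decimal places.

The gap is 4 − (-2) = 6 steps, so the factor is 1.414^6.
7.25 × 1.414⁶ = 7.25 × 7.99275 ≈ 57.947

57.95pt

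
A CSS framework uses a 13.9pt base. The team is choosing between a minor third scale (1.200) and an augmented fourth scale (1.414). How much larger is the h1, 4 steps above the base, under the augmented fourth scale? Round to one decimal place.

26.7pt

Minor third: 13.9 × 1.200⁴ = 28.823pt
Augmented fourth: 13.9 × 1.414⁴ = 55.566pt
Difference: 55.566 − 28.823 = 26.743pt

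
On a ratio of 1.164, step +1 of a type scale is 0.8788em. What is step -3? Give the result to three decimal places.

The gap is -3 − (1) = -4 steps, so the factor is 1.164^-4.
0.8788 ÷ 1.164⁴ = 0.8788 ÷ 1.83574 ≈ 0.479

0.479em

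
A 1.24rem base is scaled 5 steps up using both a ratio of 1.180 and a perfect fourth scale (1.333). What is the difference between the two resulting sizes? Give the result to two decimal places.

2.38rem

At 1.180: 1.24 × 1.180⁵ = 2.8368rem
Perfect fourth: 1.24 × 1.333⁵ = 5.2188rem
Difference: 5.2188 − 2.8368 = 2.3820rem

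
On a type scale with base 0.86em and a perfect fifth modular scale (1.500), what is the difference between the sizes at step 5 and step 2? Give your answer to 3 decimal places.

Step 2: 0.86 × 1.500² = 1.93500em
Step 5: 0.86 × 1.500⁵ = 6.53062em
Difference: 6.53062 − 1.93500 = 4.59562em

4.596em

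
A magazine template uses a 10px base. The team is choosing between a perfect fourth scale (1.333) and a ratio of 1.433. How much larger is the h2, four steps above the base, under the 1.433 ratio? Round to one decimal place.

10.6px

Perfect fourth: 10.0 × 1.333⁴ = 31.573px
At 1.433: 10.0 × 1.433⁴ = 42.168px
Difference: 42.168 − 31.573 = 10.595px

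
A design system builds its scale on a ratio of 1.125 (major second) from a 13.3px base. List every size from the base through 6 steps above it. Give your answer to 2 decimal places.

Step 0: 13.3px
Step 1: 13.3 × 1.125 = 14.96
Step 2: 13.3 × 1.125² = 16.83
Step 3: 13.3 × 1.125³ = 18.94
Step 4: 13.3 × 1.125⁴ = 21.30
Step 5: 13.3 × 1.125⁵ = 23.97
Step 6: 13.3 × 1.125⁶ = 26.96

13.30px, 14.96px, 16.83px, 18.94px, 21.30px, 23.97px, 26.96px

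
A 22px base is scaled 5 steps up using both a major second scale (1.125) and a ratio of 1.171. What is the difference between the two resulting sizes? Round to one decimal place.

Major second: 22.0 × 1.125⁵ = 39.645px
At 1.171: 22.0 × 1.171⁵ = 48.440px
Difference: 48.440 − 39.645 = 8.795px

8.8px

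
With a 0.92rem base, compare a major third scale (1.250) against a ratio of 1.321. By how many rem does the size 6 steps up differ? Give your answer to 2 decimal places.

Major third: 0.92 × 1.250⁶ = 3.5095rem
At 1.321: 0.92 × 1.321⁶ = 4.8888rem
Difference: 4.8888 − 3.5095 = 1.3793rem

1.38rem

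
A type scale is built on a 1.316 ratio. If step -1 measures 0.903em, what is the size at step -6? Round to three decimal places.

0.903 ÷ 1.316⁵ = 0.903 ÷ 3.94711 ≈ 0.229

0.229em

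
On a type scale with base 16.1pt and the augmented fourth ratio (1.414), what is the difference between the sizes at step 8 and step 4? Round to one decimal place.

Step 4: 16.1 × 1.414⁴ = 64.361pt
Step 8: 16.1 × 1.414⁸ = 257.289pt
Difference: 257.289 − 64.361 = 192.928pt

192.9pt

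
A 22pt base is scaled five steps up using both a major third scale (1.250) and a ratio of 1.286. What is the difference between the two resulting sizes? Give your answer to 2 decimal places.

10.24pt

Major third: 22.0 × 1.250⁵ = 67.1387pt
At 1.286: 22.0 × 1.286⁵ = 77.3798pt
Difference: 77.3798 − 67.1387 = 10.2411pt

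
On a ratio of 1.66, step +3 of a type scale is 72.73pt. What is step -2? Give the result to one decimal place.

Moving from step +3 to step -2 is 5 steps down, so divide by r⁵.
72.73 ÷ 1.66⁵ = 72.73 ÷ 12.60493 ≈ 5.770

5.8pt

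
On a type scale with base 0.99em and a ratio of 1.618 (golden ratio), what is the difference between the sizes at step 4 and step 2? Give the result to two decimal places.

4.19em

Step 2: 0.99 × 1.618² = 2.5917em
Step 4: 0.99 × 1.618⁴ = 6.7850em
Difference: 6.7850 − 2.5917 = 4.1933em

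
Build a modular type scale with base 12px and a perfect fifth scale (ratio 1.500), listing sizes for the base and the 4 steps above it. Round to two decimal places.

Step 0: 12px
Step 1: 12.0 × 1.500 = 18.00
Step 2: 12.0 × 1.500² = 27.00
Step 3: 12.0 × 1.500³ = 40.50
Step 4: 12.0 × 1.500⁴ = 60.75

12.00px, 18.00px, 27.00px, 40.50px, 60.75px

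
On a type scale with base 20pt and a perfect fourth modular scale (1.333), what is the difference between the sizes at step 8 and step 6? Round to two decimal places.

87.17pt

Step 6: 20.0 × 1.333⁶ = 112.2047pt
Step 8: 20.0 × 1.333⁸ = 199.3752pt
Difference: 199.3752 − 112.2047 = 87.1705pt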